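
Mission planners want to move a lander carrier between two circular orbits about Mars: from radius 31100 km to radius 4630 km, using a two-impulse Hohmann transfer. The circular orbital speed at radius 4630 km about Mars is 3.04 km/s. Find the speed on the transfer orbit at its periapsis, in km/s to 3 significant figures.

v = 4.01 km/s

From the circular-orbit relation v² = μ/r at r = 4630 km: μ = v²r = (3.04)² × 4630 = 42788.6 km³/s².
Transfer-ellipse semi-major axis a_t = (r₁ + r₂)/2 = (31100 + 4630)/2 = 17865 km.
At periapsis, r = 4630 km.
From the vis-viva equation, v = √[μ(2/r − 1/a_t)] = 4.011 km/s.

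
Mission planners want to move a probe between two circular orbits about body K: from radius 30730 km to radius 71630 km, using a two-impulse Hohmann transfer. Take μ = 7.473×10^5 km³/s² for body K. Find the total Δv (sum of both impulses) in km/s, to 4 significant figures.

Δv = 1.630 km/s

Transfer-ellipse semi-major axis a_t = (r₁ + r₂)/2 = (30730 + 71630)/2 = 51180 km.
At r₁ the circular-orbit speed is v₁ = √(μ/r₁) = 4.9314 km/s.
Transfer-orbit speed at r₁ (v² = μ(2/r − 1/a)): v_p = √[μ(2/r₁ − 1/a_t)] = 5.8340 km/s.
First burn Δv₁ = |v_p − v₁| = 0.9026 km/s.
Circular speed at r₂: v₂ = √(μ/r₂) = 3.2300 km/s.
Transfer-orbit speed at r₂: v_a = √[μ(2/r₂ − 1/a_t)] = 2.5028 km/s.
Second burn Δv₂ = |v₂ − v_a| = 0.7272 km/s.
Δv = Δv₁ + Δv₂ = 0.9026 + 0.7272 = 1.630 km/s.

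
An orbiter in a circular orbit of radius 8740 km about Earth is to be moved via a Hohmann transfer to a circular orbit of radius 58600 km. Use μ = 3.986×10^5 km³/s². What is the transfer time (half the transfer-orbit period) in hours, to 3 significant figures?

t = 8.54 hours

Transfer-ellipse semi-major axis a_t = (r₁ + r₂)/2 = (8740 + 58600)/2 = 33670 km.
Half the transfer-orbit period gives t = π√(a_t³/μ) = 30740 s.
Converting: 30740 s ÷ 3600 s/hour = 8.54 hours.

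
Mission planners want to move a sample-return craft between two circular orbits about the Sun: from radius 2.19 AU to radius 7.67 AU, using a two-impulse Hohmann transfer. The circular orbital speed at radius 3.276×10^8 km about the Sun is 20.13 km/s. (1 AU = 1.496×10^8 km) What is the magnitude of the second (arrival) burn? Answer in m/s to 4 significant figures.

Δv₂ = 3587 m/s

From the circular-orbit relation v² = μ/r at r = 3.276×10^8 km: μ = v²r = (20.13)² × 3.276×10^8 = 1.32749×10^11 km³/s².
In km: r₁ = 2.19 × 1.496×10^8 = 3.27624×10^8 km; r₂ = 7.67 × 1.496×10^8 = 1.147432×10^9 km.
Semi-major axis of the transfer orbit: a_t = (3.27624×10^8 + 1.147432×10^9)/2 = 7.37528×10^8 km.
On the circular orbit at r = 1.147432×10^9 km, v_c = √(μ/r) = 10.756 km/s.
Transfer-orbit speed at the same r (vis-viva, a = a_t): v_t = √[μ(2/r − 1/a_t)] = 7.1689 km/s.
Δv₂ = |v_t − v_c| = |7.1689 − 10.756| = 3.587 km/s.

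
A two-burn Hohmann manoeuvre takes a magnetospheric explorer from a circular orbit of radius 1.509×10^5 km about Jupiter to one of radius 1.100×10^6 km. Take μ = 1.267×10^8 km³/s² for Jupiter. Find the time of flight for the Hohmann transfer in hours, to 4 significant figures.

Semi-major axis of the transfer orbit: a_t = (1.509×10^5 + 1.100×10^6)/2 = 6.2545×10^5 km.
Transfer time t = π√(a_t³/μ) = π√((6.2545×10^5)³ / 1.267×10^8) = 1.3805×10^5 s.
Converting: 1.3805×10^5 s ÷ 3600 s/hour = 38.35 hours.

t = 38.35 hours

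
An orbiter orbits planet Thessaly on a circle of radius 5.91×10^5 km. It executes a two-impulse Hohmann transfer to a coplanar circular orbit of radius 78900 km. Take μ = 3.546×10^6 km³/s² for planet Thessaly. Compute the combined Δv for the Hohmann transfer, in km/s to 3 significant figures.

Semi-major axis of the transfer orbit: a_t = (5.910×10^5 + 78900)/2 = 3.3495×10^5 km.
Circular speed at r₁: v₁ = √(μ/r₁) = √(3.546×10^6/5.910×10^5) = 2.4495 km/s.
On the transfer ellipse at r₁, vis-viva gives v_a = √[μ(2/r₁ − 1/a_t)] = 1.1888 km/s.
First burn Δv₁ = |v_a − v₁| = 1.261 km/s.
Circular speed at r₂: v₂ = √(μ/r₂) = 6.704 km/s.
Transfer-orbit speed at r₂: v_p = √[μ(2/r₂ − 1/a_t)] = 8.905 km/s.
Second burn Δv₂ = |v₂ − v_p| = 2.201 km/s.
Δv = Δv₁ + Δv₂ = 1.261 + 2.201 = 3.462 km/s.

Δv = 3.46 km/s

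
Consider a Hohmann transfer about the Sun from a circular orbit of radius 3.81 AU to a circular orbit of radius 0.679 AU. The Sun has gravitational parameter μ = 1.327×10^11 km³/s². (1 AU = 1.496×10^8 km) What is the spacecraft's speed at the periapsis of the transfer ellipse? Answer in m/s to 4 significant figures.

In km: r₁ = 3.81 × 1.496×10^8 = 5.69976×10^8 km; r₂ = 0.679 × 1.496×10^8 = 1.015784×10^8 km.
Semi-major axis of the transfer orbit: a_t = (5.69976×10^8 + 1.015784×10^8)/2 = 3.357772×10^8 km.
The periapsis of the transfer ellipse is at r = 1.015784×10^8 km.
Vis-viva: v = √[μ(2/r − 1/a_t)] = √[1.327×10^11 × (2/1.015784×10^8 − 1/3.357772×10^8)] = 47.09 km/s.

v = 47090 m/s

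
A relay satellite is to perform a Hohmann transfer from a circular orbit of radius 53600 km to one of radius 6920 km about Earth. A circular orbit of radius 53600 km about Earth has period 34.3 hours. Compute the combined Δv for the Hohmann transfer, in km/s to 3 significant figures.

Δv = 3.93 km/s

From Kepler's third law T² = 4π²r³/μ at r = 53600 km, T = 34.3 hours = 34.3 × 3600 s = 1.2348×10^5 s: μ = 4π²r³/T² = 3.98713×10^5 km³/s².
The Hohmann ellipse has a_t = (r₁ + r₂)/2 = 30260 km.
Circular speed at r₁: v₁ = √(μ/r₁) = √(3.98713×10^5/53600) = 2.727 km/s.
Transfer-orbit speed at r₁ (vis-viva equation): v_a = √[μ(2/r₁ − 1/a_t)] = 1.304 km/s.
First burn Δv₁ = |v_a − v₁| = 1.423 km/s.
Circular speed at r₂: v₂ = √(μ/r₂) = 7.59062 km/s.
Transfer-orbit speed at r₂: v_p = √[μ(2/r₂ − 1/a_t)] = 10.1024 km/s.
Second burn Δv₂ = |v₂ − v_p| = 2.512 km/s.
Total Δv = Δv₁ + Δv₂ = 3.935 km/s.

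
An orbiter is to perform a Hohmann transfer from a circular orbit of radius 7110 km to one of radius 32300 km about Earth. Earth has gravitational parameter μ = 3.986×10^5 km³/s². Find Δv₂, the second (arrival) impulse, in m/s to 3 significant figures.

Semi-major axis of the transfer orbit: a_t = (7110 + 32300)/2 = 19705 km.
Circular speed at r = 32300 km: v_c = √(μ/r) = 3.513 km/s.
Vis-viva on the transfer ellipse at r = 32300 km gives v_t = √[μ(2/r − 1/a_t)] = 2.110 km/s.
Δv₂ = |v_t − v_c| = |2.110 − 3.513| = 1.403 km/s.

Δv₂ = 1400 m/s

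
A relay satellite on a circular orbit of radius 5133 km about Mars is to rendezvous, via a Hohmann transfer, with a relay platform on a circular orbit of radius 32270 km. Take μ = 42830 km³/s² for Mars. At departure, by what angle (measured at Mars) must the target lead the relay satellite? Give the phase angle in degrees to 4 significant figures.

The Hohmann ellipse has a_t = (r₁ + r₂)/2 = 18701.5 km.
Transfer time t = π√(a_t³/μ) = 38820 s.
The target's mean motion on its circular orbit is ω₂ = √(μ/r₂³) = 3.570×10^-5 rad/s.
Angle swept by the target during transfer: ω₂·t = 1.386 rad = 79.41°.
Arrival is 180° from departure on the ellipse, so φ = 180° − 79.41° = 100.6°.

φ = 100.6°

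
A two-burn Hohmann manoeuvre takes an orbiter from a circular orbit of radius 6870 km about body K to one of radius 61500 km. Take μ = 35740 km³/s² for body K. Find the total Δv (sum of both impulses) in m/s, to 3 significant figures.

Δv = 1200 m/s

The Hohmann ellipse has a_t = (r₁ + r₂)/2 = 34185 km.
Circular speed at r₁: v₁ = √(μ/r₁) = √(35740/6870) = 2.2809 km/s.
On the transfer ellipse at r₁, vis-viva gives v_p = √[μ(2/r₁ − 1/a_t)] = 3.0593 km/s.
First burn Δv₁ = |v_p − v₁| = 0.7784 km/s.
At r₂, v₂ = √(μ/r₂) = 0.7623 km/s.
Transfer-orbit speed at r₂: v_a = √[μ(2/r₂ − 1/a_t)] = 0.3417 km/s.
Second burn Δv₂ = |v₂ − v_a| = 0.4206 km/s.
Total Δv = Δv₁ + Δv₂ = 1.199 km/s.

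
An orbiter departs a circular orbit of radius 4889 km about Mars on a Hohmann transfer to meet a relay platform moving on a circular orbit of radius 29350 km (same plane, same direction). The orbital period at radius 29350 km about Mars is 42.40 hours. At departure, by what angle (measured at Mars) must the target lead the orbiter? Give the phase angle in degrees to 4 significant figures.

From Kepler's third law T² = 4π²r³/μ at r = 29350 km, T = 42.40 hours = 42.40 × 3600 s = 1.5264×10^5 s: μ = 4π²r³/T² = 42839.8 km³/s².
Transfer-ellipse semi-major axis a_t = (r₁ + r₂)/2 = (4889 + 29350)/2 = 17119.5 km.
The half-period of the transfer ellipse is t = π√(a_t³/μ) = 33999 s.
The target's mean motion on its circular orbit is ω₂ = √(μ/r₂³) = 4.1163×10^-5 rad/s.
Angle swept by the target during transfer: ω₂·t = 1.3995 rad = 80.19°.
The orbiter traverses 180° on the transfer ellipse, so the target must lead by 180° − 80.19° = 99.81°.

φ = 99.81°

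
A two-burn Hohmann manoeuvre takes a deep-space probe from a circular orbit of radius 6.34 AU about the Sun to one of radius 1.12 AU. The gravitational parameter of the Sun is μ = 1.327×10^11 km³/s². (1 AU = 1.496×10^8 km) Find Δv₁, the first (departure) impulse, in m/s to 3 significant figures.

Δv₁ = 5350 m/s

In km: r₁ = 6.34 × 1.496×10^8 = 9.48464×10^8 km; r₂ = 1.12 × 1.496×10^8 = 1.67552×10^8 km.
Transfer-ellipse semi-major axis a_t = (r₁ + r₂)/2 = (9.48464×10^8 + 1.67552×10^8)/2 = 5.58008×10^8 km.
On the circular orbit at r = 9.48464×10^8 km, v_c = √(μ/r) = 11.8284 km/s.
Transfer-orbit speed at the same r (vis-viva, a = a_t): v_t = √[μ(2/r − 1/a_t)] = 6.48156 km/s.
Δv₁ = |v_t − v_c| = |6.48156 − 11.8284| = 5.347 km/s.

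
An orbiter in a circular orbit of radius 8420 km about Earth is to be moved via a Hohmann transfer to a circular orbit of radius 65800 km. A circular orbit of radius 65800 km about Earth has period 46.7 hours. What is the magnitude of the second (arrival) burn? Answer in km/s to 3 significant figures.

From Kepler's third law T² = 4π²r³/μ at r = 65800 km, T = 46.7 hours = 46.7 × 3600 s = 1.6812×10^5 s: μ = 4π²r³/T² = 3.97923×10^5 km³/s².
Semi-major axis of the transfer orbit: a_t = (8420 + 65800)/2 = 37110 km.
On the circular orbit at r = 65800 km, v_c = √(μ/r) = 2.459 km/s.
Transfer-orbit speed at the same r (vis-viva, a = a_t): v_t = √[μ(2/r − 1/a_t)] = 1.171 km/s.
Δv₂ = |v_t − v_c| = |1.171 − 2.459| = 1.288 km/s.

Δv₂ = 1.29 km/s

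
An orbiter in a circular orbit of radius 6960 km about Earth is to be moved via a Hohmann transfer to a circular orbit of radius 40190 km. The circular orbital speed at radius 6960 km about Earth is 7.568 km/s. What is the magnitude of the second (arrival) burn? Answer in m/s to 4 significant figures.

From the circular-orbit relation v² = μ/r at r = 6960 km: μ = v²r = (7.568)² × 6960 = 3.98631×10^5 km³/s².
Semi-major axis of the transfer orbit: a_t = (6960 + 40190)/2 = 23575 km.
On the circular orbit at r = 40190 km, v_c = √(μ/r) = 3.149 km/s.
Vis-viva on the transfer ellipse at r = 40190 km gives v_t = √[μ(2/r − 1/a_t)] = 1.711 km/s.
Δv₂ = |v_t − v_c| = |1.711 − 3.149| = 1.438 km/s.

Δv₂ = 1438 m/s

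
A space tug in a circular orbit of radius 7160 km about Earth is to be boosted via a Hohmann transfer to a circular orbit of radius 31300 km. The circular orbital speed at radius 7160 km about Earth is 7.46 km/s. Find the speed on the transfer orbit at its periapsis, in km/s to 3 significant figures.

From the circular-orbit relation v² = μ/r at r = 7160 km: μ = v²r = (7.46)² × 7160 = 3.98465×10^5 km³/s².
Semi-major axis of the transfer orbit: a_t = (7160 + 31300)/2 = 19230 km.
The periapsis of the transfer ellipse is at r = 7160 km.
Applying v² = μ(2/r − 1/a_t): v = 9.517 km/s.

v = 9.52 km/s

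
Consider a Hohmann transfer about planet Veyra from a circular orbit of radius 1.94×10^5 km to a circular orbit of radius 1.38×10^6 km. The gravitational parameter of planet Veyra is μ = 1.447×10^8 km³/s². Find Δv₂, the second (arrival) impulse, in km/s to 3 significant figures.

The Hohmann ellipse has a_t = (r₁ + r₂)/2 = 7.870×10^5 km.
On the circular orbit at r = 1.380×10^6 km, v_c = √(μ/r) = 10.24 km/s.
Transfer-orbit speed at the same r (vis-viva, a = a_t): v_t = √[μ(2/r − 1/a_t)] = 5.084 km/s.
Δv₂ = |v_t − v_c| = |5.084 − 10.24| = 5.156 km/s.

Δv₂ = 5.16 km/s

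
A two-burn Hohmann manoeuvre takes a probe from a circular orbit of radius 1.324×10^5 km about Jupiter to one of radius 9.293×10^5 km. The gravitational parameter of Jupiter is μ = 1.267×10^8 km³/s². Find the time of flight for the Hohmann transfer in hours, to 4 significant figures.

t = 29.99 hours

Transfer-ellipse semi-major axis a_t = (r₁ + r₂)/2 = (1.324×10^5 + 9.293×10^5)/2 = 5.3085×10^5 km.
By Kepler's third law the transfer-orbit period is T = 2π√(a_t³/μ), so t = T/2 = 1.0795×10^5 s.
Converting: 1.0795×10^5 s ÷ 3600 s/hour = 29.99 hours.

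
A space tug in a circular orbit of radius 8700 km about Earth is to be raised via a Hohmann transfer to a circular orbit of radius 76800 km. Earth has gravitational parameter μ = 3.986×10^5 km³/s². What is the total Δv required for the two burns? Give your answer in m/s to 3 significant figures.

The Hohmann ellipse has a_t = (r₁ + r₂)/2 = 42750 km.
Circular speed at r₁: v₁ = √(μ/r₁) = √(3.986×10^5/8700) = 6.7688 km/s.
Transfer-orbit speed at r₁ (vis-viva): v_p = √[μ(2/r₁ − 1/a_t)] = 9.0724 km/s.
First burn Δv₁ = |v_p − v₁| = 2.304 km/s.
At r₂, v₂ = √(μ/r₂) = 2.278 km/s.
Transfer-orbit speed at r₂: v_a = √[μ(2/r₂ − 1/a_t)] = 1.028 km/s.
Second burn Δv₂ = |v₂ − v_a| = 1.250 km/s.
Δv = Δv₁ + Δv₂ = 2.304 + 1.250 = 3.554 km/s.

Δv = 3550 m/s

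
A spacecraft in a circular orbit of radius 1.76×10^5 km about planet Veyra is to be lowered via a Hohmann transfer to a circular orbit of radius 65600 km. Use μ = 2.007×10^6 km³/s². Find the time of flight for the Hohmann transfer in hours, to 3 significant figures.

t = 25.9 hours

Semi-major axis of the transfer orbit: a_t = (1.760×10^5 + 65600)/2 = 1.208×10^5 km.
By Kepler's third law the transfer-orbit period is T = 2π√(a_t³/μ), so t = T/2 = 93110 s.
Converting: 93110 s ÷ 3600 s/hour = 25.9 hours.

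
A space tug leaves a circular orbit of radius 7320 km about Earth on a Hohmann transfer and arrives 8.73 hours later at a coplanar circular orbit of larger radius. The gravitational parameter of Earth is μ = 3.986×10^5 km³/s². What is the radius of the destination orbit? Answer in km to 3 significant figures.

Transfer time t = 8.73 hours = 31428 s, and t = π√(a_t³/μ).
So a_t = (μ t²/π²)^(1/3) = (3.986×10^5 × (31428)² / π²)^(1/3) = 34168 km.
Since a_t = (r₁ + r₂)/2, r₂ = 2a_t − r₁ = 2×34168 − 7320 = 61016 km.

r₂ = 61000 km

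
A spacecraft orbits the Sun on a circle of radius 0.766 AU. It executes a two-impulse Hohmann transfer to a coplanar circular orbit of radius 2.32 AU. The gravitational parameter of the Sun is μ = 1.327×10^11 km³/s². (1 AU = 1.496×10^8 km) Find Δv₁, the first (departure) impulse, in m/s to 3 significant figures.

Δv₁ = 7700 m/s

In km: r₁ = 0.766 × 1.496×10^8 = 1.145936×10^8 km; r₂ = 2.32 × 1.496×10^8 = 3.47072×10^8 km.
The Hohmann ellipse has a_t = (r₁ + r₂)/2 = 2.308328×10^8 km.
Circular speed at r = 1.145936×10^8 km: v_c = √(μ/r) = 34.0295 km/s.
Transfer-orbit speed at the same r (vis-viva, a = a_t): v_t = √[μ(2/r − 1/a_t)] = 41.7269 km/s.
Δv₁ = |v_t − v_c| = |41.7269 − 34.0295| = 7.697 km/s.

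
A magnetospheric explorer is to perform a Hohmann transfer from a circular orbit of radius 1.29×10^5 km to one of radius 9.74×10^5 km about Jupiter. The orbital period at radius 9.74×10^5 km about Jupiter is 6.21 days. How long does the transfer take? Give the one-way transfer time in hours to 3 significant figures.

t = 31.8 hours

From Kepler's third law T² = 4π²r³/μ at r = 9.74×10^5 km, T = 6.21 days = 6.21 × 86400 s = 5.36544×10^5 s: μ = 4π²r³/T² = 1.26714×10^8 km³/s².
Transfer-ellipse semi-major axis a_t = (r₁ + r₂)/2 = (1.290×10^5 + 9.740×10^5)/2 = 5.515×10^5 km.
Half the transfer-orbit period gives t = π√(a_t³/μ) = 1.14302×10^5 s.
Converting: 1.14302×10^5 s ÷ 3600 s/hour = 31.8 hours.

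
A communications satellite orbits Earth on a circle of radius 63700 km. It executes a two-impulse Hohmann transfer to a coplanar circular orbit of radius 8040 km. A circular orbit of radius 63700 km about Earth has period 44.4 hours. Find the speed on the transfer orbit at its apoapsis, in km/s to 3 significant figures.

From Kepler's third law T² = 4π²r³/μ at r = 63700 km, T = 44.4 hours = 44.4 × 3600 s = 1.5984×10^5 s: μ = 4π²r³/T² = 3.99399×10^5 km³/s².
The Hohmann ellipse has a_t = (r₁ + r₂)/2 = 35870 km.
At apoapsis, r = 63700 km.
Vis-viva: v = √[μ(2/r − 1/a_t)] = √[3.99399×10^5 × (2/63700 − 1/35870)] = 1.185 km/s.

v = 1.19 km/s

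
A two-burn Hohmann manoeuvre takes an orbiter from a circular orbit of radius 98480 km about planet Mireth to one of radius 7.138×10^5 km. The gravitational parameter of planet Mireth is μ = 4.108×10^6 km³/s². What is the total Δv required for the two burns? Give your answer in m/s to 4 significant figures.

Δv = 3321 m/s

Transfer-ellipse semi-major axis a_t = (r₁ + r₂)/2 = (98480 + 7.138×10^5)/2 = 4.0614×10^5 km.
At r₁ the circular-orbit speed is v₁ = √(μ/r₁) = 6.4586 km/s.
Transfer-orbit speed at r₁ (v² = μ(2/r − 1/a)): v_p = √[μ(2/r₁ − 1/a_t)] = 8.5623 km/s.
First burn Δv₁ = |v_p − v₁| = 2.1037 km/s.
Circular speed at r₂: v₂ = √(μ/r₂) = 2.3990 km/s.
Transfer-orbit speed at r₂: v_a = √[μ(2/r₂ − 1/a_t)] = 1.1813 km/s.
Second burn Δv₂ = |v₂ − v_a| = 1.2177 km/s.
Total Δv = Δv₁ + Δv₂ = 3.321 km/s.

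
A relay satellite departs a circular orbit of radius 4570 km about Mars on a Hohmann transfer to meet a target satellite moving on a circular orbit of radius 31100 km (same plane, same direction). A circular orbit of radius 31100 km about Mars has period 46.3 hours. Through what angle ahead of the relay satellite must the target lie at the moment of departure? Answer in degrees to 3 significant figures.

From Kepler's third law T² = 4π²r³/μ at r = 31100 km, T = 46.3 hours = 46.3 × 3600 s = 1.6668×10^5 s: μ = 4π²r³/T² = 42743.9 km³/s².
Transfer-ellipse semi-major axis a_t = (r₁ + r₂)/2 = (4570 + 31100)/2 = 17835 km.
Transfer time t = π√(a_t³/μ) = 36193 s.
Target angular speed ω₂ = √(μ/r₂³) = 3.7696×10^-5 rad/s.
Angle swept by the target during transfer: ω₂·t = 1.3643 rad = 78.17°.
The relay satellite traverses 180° on the transfer ellipse, so the target must lead by 180° − 78.17° = 102°.

φ = 102°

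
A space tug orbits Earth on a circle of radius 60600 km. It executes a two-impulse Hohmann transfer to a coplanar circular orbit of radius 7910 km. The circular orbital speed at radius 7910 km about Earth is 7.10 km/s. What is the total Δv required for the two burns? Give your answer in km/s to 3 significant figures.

Δv = 3.68 km/s

From the circular-orbit relation v² = μ/r at r = 7910 km: μ = v²r = (7.10)² × 7910 = 3.98743×10^5 km³/s².
The Hohmann ellipse has a_t = (r₁ + r₂)/2 = 34255 km.
At r₁ the circular-orbit speed is v₁ = √(μ/r₁) = 2.5651 km/s.
Transfer-orbit speed at r₁ (v² = μ(2/r − 1/a)): v_a = √[μ(2/r₁ − 1/a_t)] = 1.2326 km/s.
First burn Δv₁ = |v_a − v₁| = 1.3325 km/s.
At r₂, v₂ = √(μ/r₂) = 7.1000 km/s.
Transfer-orbit speed at r₂: v_p = √[μ(2/r₂ − 1/a_t)] = 9.4435 km/s.
Second burn Δv₂ = |v₂ − v_p| = 2.3435 km/s.
Δv = Δv₁ + Δv₂ = 1.3325 + 2.3435 = 3.676 km/s.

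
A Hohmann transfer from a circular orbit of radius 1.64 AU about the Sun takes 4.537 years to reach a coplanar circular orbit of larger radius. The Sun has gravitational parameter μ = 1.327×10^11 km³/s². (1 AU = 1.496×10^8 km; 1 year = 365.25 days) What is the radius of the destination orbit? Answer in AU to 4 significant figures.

In km: r₁ = 1.64 × 1.496×10^8 = 2.45344×10^8 km.
Transfer time t = 4.537 years × 365.25 × 86400 s = 1.431768312×10^8 s, and t = π√(a_t³/μ).
So a_t = (μ t²/π²)^(1/3) = (1.327×10^11 × (1.431768312×10^8)² / π²)^(1/3) = 6.5079×10^8 km.
Since a_t = (r₁ + r₂)/2, r₂ = 2a_t − r₁ = 2×6.5079×10^8 − 2.45344×10^8 = 1.056236×10^9 km.
In AU: r₂ = 1.056236×10^9 / 1.496×10^8 = 7.060 AU.

r₂ = 7.060 AU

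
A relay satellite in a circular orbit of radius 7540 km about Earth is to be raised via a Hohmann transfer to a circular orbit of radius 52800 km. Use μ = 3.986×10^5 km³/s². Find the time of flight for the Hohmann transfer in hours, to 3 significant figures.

t = 7.24 hours

The Hohmann ellipse has a_t = (r₁ + r₂)/2 = 30170 km.
Half the transfer-orbit period gives t = π√(a_t³/μ) = 26080 s.
Converting: 26080 s ÷ 3600 s/hour = 7.24 hours.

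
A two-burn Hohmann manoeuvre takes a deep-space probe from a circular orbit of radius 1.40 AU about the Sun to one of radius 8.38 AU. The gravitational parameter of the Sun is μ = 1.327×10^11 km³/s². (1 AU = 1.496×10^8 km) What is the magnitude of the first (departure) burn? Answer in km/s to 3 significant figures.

In km: r₁ = 1.40 × 1.496×10^8 = 2.0944×10^8 km; r₂ = 8.38 × 1.496×10^8 = 1.253648×10^9 km.
Semi-major axis of the transfer orbit: a_t = (2.0944×10^8 + 1.253648×10^9)/2 = 7.31544×10^8 km.
On the circular orbit at r = 2.0944×10^8 km, v_c = √(μ/r) = 25.17 km/s.
Vis-viva on the transfer ellipse at r = 2.0944×10^8 km gives v_t = √[μ(2/r − 1/a_t)] = 32.95 km/s.
Δv₁ = |v_t − v_c| = |32.95 − 25.17| = 7.780 km/s.

Δv₁ = 7.78 km/s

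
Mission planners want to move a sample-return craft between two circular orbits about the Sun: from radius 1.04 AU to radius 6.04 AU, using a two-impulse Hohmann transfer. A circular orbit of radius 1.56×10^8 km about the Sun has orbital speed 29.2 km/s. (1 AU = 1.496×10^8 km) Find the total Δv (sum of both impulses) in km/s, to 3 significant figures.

Δv = 14.5 km/s

From the circular-orbit relation v² = μ/r at r = 1.56×10^8 km: μ = v²r = (29.2)² × 1.56×10^8 = 1.33012×10^11 km³/s².
In km: r₁ = 1.04 × 1.496×10^8 = 1.55584×10^8 km; r₂ = 6.04 × 1.496×10^8 = 9.03584×10^8 km.
Transfer-ellipse semi-major axis a_t = (r₁ + r₂)/2 = (1.55584×10^8 + 9.03584×10^8)/2 = 5.29584×10^8 km.
At r₁ the circular-orbit speed is v₁ = √(μ/r₁) = 29.239 km/s.
On the transfer ellipse at r₁, vis-viva equation gives v_p = √[μ(2/r₁ − 1/a_t)] = 38.193 km/s.
First burn Δv₁ = |v_p − v₁| = 8.954 km/s.
At r₂, v₂ = √(μ/r₂) = 12.133 km/s.
Transfer-orbit speed at r₂: v_a = √[μ(2/r₂ − 1/a_t)] = 6.5762 km/s.
Second burn Δv₂ = |v₂ − v_a| = 5.557 km/s.
Total Δv = Δv₁ + Δv₂ = 14.51 km/s.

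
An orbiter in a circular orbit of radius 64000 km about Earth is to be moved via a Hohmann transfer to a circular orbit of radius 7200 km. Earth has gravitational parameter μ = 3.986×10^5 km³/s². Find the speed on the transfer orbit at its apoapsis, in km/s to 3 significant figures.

v = 1.12 km/s

The Hohmann ellipse has a_t = (r₁ + r₂)/2 = 35600 km.
The apoapsis of the transfer ellipse is at r = 64000 km.
From the vis-viva equation, v = √[μ(2/r − 1/a_t)] = 1.122 km/s.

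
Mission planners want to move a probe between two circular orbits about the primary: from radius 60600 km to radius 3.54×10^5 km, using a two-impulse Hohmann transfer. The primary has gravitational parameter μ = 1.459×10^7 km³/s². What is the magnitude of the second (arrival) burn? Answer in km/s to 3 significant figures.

The Hohmann ellipse has a_t = (r₁ + r₂)/2 = 2.073×10^5 km.
On the circular orbit at r = 3.540×10^5 km, v_c = √(μ/r) = 6.420 km/s.
Vis-viva on the transfer ellipse at r = 3.540×10^5 km gives v_t = √[μ(2/r − 1/a_t)] = 3.471 km/s.
Δv₂ = |v_t − v_c| = |3.471 − 6.420| = 2.949 km/s.

Δv₂ = 2.95 km/s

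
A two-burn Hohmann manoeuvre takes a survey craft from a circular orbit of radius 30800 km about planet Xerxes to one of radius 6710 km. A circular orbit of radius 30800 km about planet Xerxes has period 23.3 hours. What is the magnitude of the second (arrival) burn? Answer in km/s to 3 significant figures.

From Kepler's third law T² = 4π²r³/μ at r = 30800 km, T = 23.3 hours = 23.3 × 3600 s = 83880 s: μ = 4π²r³/T² = 1.63944×10^5 km³/s².
The Hohmann ellipse has a_t = (r₁ + r₂)/2 = 18755 km.
On the circular orbit at r = 6710 km, v_c = √(μ/r) = 4.943 km/s.
Transfer-orbit speed at the same r (vis-viva, a = a_t): v_t = √[μ(2/r − 1/a_t)] = 6.334 km/s.
Δv₂ = |v_t − v_c| = |6.334 − 4.943| = 1.391 km/s.

Δv₂ = 1.39 km/s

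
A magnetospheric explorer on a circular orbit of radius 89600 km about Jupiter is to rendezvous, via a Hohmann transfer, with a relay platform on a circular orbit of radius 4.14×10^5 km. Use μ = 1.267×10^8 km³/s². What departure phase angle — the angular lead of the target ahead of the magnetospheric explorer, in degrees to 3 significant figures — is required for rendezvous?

The Hohmann ellipse has a_t = (r₁ + r₂)/2 = 2.518×10^5 km.
The half-period of the transfer ellipse is t = π√(a_t³/μ) = 35265 s.
The target's mean motion on its circular orbit is ω₂ = √(μ/r₂³) = 4.2256×10^-5 rad/s.
Angle swept by the target during transfer: ω₂·t = 1.4902 rad = 85.38°.
Arrival is 180° from departure on the ellipse, so φ = 180° − 85.38° = 94.6°.

φ = 94.6°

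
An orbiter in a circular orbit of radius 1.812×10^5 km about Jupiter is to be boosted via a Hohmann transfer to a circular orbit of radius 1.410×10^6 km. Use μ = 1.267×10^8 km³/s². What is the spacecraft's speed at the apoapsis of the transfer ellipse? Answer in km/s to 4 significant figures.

v = 4.524 km/s

Transfer-ellipse semi-major axis a_t = (r₁ + r₂)/2 = (1.812×10^5 + 1.410×10^6)/2 = 7.956×10^5 km.
At apoapsis, r = 1.410×10^6 km.
Vis-viva: v = √[μ(2/r − 1/a_t)] = √[1.267×10^8 × (2/1.410×10^6 − 1/7.956×10^5)] = 4.524 km/s.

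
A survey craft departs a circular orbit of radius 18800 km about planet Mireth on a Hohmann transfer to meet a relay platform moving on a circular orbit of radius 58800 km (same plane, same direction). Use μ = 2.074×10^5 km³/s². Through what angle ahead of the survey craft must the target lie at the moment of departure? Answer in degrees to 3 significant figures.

φ = 83.5°

The Hohmann ellipse has a_t = (r₁ + r₂)/2 = 38800 km.
Transfer time t = π√(a_t³/μ) = 52722.1 s.
The target's mean motion on its circular orbit is ω₂ = √(μ/r₂³) = 3.19403×10^-5 rad/s.
Angle swept by the target during transfer: ω₂·t = 1.68396 rad = 96.48°.
Arrival is 180° from departure on the ellipse, so φ = 180° − 96.48° = 83.5°.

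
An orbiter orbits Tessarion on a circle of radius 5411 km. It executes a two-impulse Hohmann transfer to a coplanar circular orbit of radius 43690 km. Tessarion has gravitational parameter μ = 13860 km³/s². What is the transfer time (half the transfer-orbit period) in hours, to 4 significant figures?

t = 28.51 hours

Semi-major axis of the transfer orbit: a_t = (5411 + 43690)/2 = 24550.5 km.
By Kepler's third law the transfer-orbit period is T = 2π√(a_t³/μ), so t = T/2 = 1.0265×10^5 s.
Converting: 1.0265×10^5 s ÷ 3600 s/hour = 28.51 hours.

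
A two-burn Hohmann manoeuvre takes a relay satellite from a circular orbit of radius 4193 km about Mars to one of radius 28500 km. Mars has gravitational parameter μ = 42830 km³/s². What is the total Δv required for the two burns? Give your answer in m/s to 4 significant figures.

Transfer-ellipse semi-major axis a_t = (r₁ + r₂)/2 = (4193 + 28500)/2 = 16346.5 km.
At r₁ the circular-orbit speed is v₁ = √(μ/r₁) = 3.196 km/s.
On the transfer ellipse at r₁, vis-viva gives v_p = √[μ(2/r₁ − 1/a_t)] = 4.220 km/s.
First burn Δv₁ = |v_p − v₁| = 1.024 km/s.
Circular speed at r₂: v₂ = √(μ/r₂) = 1.2259 km/s.
Transfer-orbit speed at r₂: v_a = √[μ(2/r₂ − 1/a_t)] = 0.62087 km/s.
Second burn Δv₂ = |v₂ − v_a| = 0.6050 km/s.
Total Δv = Δv₁ + Δv₂ = 1.629 km/s.

Δv = 1629 m/s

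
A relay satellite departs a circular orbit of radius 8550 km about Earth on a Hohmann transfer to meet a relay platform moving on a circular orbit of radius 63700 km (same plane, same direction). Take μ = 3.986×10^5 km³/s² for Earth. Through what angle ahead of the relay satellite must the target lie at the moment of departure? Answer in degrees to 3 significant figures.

The Hohmann ellipse has a_t = (r₁ + r₂)/2 = 36125 km.
Transfer time t = π√(a_t³/μ) = 34166 s.
The target's mean motion on its circular orbit is ω₂ = √(μ/r₂³) = 3.9270×10^-5 rad/s.
Angle swept by the target during transfer: ω₂·t = 1.3417 rad = 76.87°.
The relay satellite traverses 180° on the transfer ellipse, so the target must lead by 180° − 76.87° = 103°.

φ = 103°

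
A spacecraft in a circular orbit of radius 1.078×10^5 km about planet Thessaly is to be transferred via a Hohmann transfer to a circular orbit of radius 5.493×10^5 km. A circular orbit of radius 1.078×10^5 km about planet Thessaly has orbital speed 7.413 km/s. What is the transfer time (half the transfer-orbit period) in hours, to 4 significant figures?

t = 67.52 hours

From the circular-orbit relation v² = μ/r at r = 1.078×10^5 km: μ = v²r = (7.413)² × 1.078×10^5 = 5.92389×10^6 km³/s².
Transfer-ellipse semi-major axis a_t = (r₁ + r₂)/2 = (1.078×10^5 + 5.493×10^5)/2 = 3.2855×10^5 km.
Half the transfer-orbit period gives t = π√(a_t³/μ) = 2.4308×10^5 s.
Converting: 2.4308×10^5 s ÷ 3600 s/hour = 67.52 hours.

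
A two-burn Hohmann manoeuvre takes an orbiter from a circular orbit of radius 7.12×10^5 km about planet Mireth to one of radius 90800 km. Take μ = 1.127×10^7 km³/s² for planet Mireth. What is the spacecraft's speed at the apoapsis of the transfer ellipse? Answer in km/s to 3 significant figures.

v = 1.89 km/s

Semi-major axis of the transfer orbit: a_t = (7.120×10^5 + 90800)/2 = 4.014×10^5 km.
At apoapsis, r = 7.120×10^5 km.
From the vis-viva equation, v = √[μ(2/r − 1/a_t)] = 1.892 km/s.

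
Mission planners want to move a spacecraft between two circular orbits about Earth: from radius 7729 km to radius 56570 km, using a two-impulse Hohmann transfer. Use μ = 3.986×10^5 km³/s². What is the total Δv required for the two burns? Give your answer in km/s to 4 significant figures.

Semi-major axis of the transfer orbit: a_t = (7729 + 56570)/2 = 32149.5 km.
Circular speed at r₁: v₁ = √(μ/r₁) = √(3.986×10^5/7729) = 7.181 km/s.
On the transfer ellipse at r₁, vis-viva equation gives v_p = √[μ(2/r₁ − 1/a_t)] = 9.526 km/s.
First burn Δv₁ = |v_p − v₁| = 2.345 km/s.
Circular speed at r₂: v₂ = √(μ/r₂) = 2.6545 km/s.
Transfer-orbit speed at r₂: v_a = √[μ(2/r₂ − 1/a_t)] = 1.3015 km/s.
Second burn Δv₂ = |v₂ − v_a| = 1.353 km/s.
Δv = Δv₁ + Δv₂ = 2.345 + 1.353 = 3.698 km/s.

Δv = 3.698 km/s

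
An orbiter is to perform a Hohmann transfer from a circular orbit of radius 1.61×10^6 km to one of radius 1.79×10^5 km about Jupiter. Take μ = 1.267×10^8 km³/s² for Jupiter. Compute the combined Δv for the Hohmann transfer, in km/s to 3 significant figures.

Δv = 14.0 km/s

Transfer-ellipse semi-major axis a_t = (r₁ + r₂)/2 = (1.610×10^6 + 1.790×10^5)/2 = 8.945×10^5 km.
At r₁ the circular-orbit speed is v₁ = √(μ/r₁) = 8.871 km/s.
Transfer-orbit speed at r₁ (v² = μ(2/r − 1/a)): v_a = √[μ(2/r₁ − 1/a_t)] = 3.968 km/s.
First burn Δv₁ = |v_a − v₁| = 4.903 km/s.
At r₂, v₂ = √(μ/r₂) = 26.605 km/s.
Transfer-orbit speed at r₂: v_p = √[μ(2/r₂ − 1/a_t)] = 35.693 km/s.
Second burn Δv₂ = |v₂ − v_p| = 9.088 km/s.
Total Δv = Δv₁ + Δv₂ = 13.99 km/s.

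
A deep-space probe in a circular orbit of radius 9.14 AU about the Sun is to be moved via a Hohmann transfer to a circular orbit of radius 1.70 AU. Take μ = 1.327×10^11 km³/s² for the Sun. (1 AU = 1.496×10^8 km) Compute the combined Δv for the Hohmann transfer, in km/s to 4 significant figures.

In km: r₁ = 9.14 × 1.496×10^8 = 1.367344×10^9 km; r₂ = 1.70 × 1.496×10^8 = 2.5432×10^8 km.
The Hohmann ellipse has a_t = (r₁ + r₂)/2 = 8.10832×10^8 km.
At r₁ the circular-orbit speed is v₁ = √(μ/r₁) = 9.85137 km/s.
Transfer-orbit speed at r₁ (v² = μ(2/r − 1/a)): v_a = √[μ(2/r₁ − 1/a_t)] = 5.51723 km/s.
First burn Δv₁ = |v_a − v₁| = 4.3341 km/s.
At r₂, v₂ = √(μ/r₂) = 22.84258 km/s.
Transfer-orbit speed at r₂: v_p = √[μ(2/r₂ − 1/a_t)] = 29.66324 km/s.
Second burn Δv₂ = |v₂ − v_p| = 6.8207 km/s.
Δv = Δv₁ + Δv₂ = 4.3341 + 6.8207 = 11.15 km/s.

Δv = 11.15 km/s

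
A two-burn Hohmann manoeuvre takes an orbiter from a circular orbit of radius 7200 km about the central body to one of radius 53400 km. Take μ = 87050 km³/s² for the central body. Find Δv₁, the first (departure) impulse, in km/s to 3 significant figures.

Δv₁ = 1.14 km/s

Transfer-ellipse semi-major axis a_t = (r₁ + r₂)/2 = (7200 + 53400)/2 = 30300 km.
Circular speed at r = 7200 km: v_c = √(μ/r) = 3.477 km/s.
Transfer-orbit speed at the same r (vis-viva, a = a_t): v_t = √[μ(2/r − 1/a_t)] = 4.616 km/s.
Δv₁ = |v_t − v_c| = |4.616 − 3.477| = 1.139 km/s.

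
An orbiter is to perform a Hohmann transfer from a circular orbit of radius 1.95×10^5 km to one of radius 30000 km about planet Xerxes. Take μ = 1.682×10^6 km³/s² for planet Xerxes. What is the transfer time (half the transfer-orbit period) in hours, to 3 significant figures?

Transfer-ellipse semi-major axis a_t = (r₁ + r₂)/2 = (1.950×10^5 + 30000)/2 = 1.125×10^5 km.
Half the transfer-orbit period gives t = π√(a_t³/μ) = 91400 s.
Converting: 91400 s ÷ 3600 s/hour = 25.4 hours.

t = 25.4 hours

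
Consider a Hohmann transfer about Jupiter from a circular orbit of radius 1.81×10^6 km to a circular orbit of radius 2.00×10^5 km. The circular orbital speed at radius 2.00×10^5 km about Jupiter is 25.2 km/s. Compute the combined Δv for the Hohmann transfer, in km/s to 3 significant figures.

Δv = 13.3 km/s

From the circular-orbit relation v² = μ/r at r = 2.00×10^5 km: μ = v²r = (25.2)² × 2.00×10^5 = 1.27008×10^8 km³/s².
Semi-major axis of the transfer orbit: a_t = (1.810×10^6 + 2.000×10^5)/2 = 1.005×10^6 km.
Circular speed at r₁: v₁ = √(μ/r₁) = √(1.27008×10^8/1.810×10^6) = 8.377 km/s.
On the transfer ellipse at r₁, vis-viva gives v_a = √[μ(2/r₁ − 1/a_t)] = 3.737 km/s.
First burn Δv₁ = |v_a − v₁| = 4.640 km/s.
Circular speed at r₂: v₂ = √(μ/r₂) = 25.200 km/s.
Transfer-orbit speed at r₂: v_p = √[μ(2/r₂ − 1/a_t)] = 33.819 km/s.
Second burn Δv₂ = |v₂ − v_p| = 8.619 km/s.
Total Δv = Δv₁ + Δv₂ = 13.26 km/s.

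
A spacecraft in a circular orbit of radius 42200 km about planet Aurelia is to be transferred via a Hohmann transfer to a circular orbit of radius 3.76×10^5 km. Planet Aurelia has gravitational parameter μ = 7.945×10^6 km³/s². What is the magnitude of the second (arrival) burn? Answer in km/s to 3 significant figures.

Δv₂ = 2.53 km/s

The Hohmann ellipse has a_t = (r₁ + r₂)/2 = 2.091×10^5 km.
Circular speed at r = 3.760×10^5 km: v_c = √(μ/r) = 4.597 km/s.
Vis-viva on the transfer ellipse at r = 3.760×10^5 km gives v_t = √[μ(2/r − 1/a_t)] = 2.065 km/s.
Δv₂ = |v_t − v_c| = |2.065 − 4.597| = 2.532 km/s.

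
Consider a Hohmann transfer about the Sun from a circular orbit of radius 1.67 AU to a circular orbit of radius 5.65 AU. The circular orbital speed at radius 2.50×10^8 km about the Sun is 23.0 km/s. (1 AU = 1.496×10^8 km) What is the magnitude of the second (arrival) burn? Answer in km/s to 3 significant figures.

Δv₂ = 4.06 km/s

From the circular-orbit relation v² = μ/r at r = 2.50×10^8 km: μ = v²r = (23.0)² × 2.50×10^8 = 1.32250×10^11 km³/s².
In km: r₁ = 1.67 × 1.496×10^8 = 2.49832×10^8 km; r₂ = 5.65 × 1.496×10^8 = 8.4524×10^8 km.
The Hohmann ellipse has a_t = (r₁ + r₂)/2 = 5.47536×10^8 km.
Circular speed at r = 8.4524×10^8 km: v_c = √(μ/r) = 12.5086 km/s.
Transfer-orbit speed at the same r (vis-viva, a = a_t): v_t = √[μ(2/r − 1/a_t)] = 8.44939 km/s.
Δv₂ = |v_t − v_c| = |8.44939 − 12.5086| = 4.059 km/s.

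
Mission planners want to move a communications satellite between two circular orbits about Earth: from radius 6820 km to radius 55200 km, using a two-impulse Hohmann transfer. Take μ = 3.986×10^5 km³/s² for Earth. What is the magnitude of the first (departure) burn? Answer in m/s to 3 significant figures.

The Hohmann ellipse has a_t = (r₁ + r₂)/2 = 31010 km.
Circular speed at r = 6820 km: v_c = √(μ/r) = 7.645 km/s.
Transfer-orbit speed at the same r (vis-viva, a = a_t): v_t = √[μ(2/r − 1/a_t)] = 10.20 km/s.
Δv₁ = |v_t − v_c| = |10.20 − 7.645| = 2.555 km/s.

Δv₁ = 2550 m/s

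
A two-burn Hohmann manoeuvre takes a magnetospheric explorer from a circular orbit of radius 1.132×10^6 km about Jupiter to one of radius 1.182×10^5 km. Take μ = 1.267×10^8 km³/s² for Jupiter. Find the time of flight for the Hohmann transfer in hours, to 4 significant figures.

The Hohmann ellipse has a_t = (r₁ + r₂)/2 = 6.251×10^5 km.
Half the transfer-orbit period gives t = π√(a_t³/μ) = 1.3794×10^5 s.
Converting: 1.3794×10^5 s ÷ 3600 s/hour = 38.32 hours.

t = 38.32 hours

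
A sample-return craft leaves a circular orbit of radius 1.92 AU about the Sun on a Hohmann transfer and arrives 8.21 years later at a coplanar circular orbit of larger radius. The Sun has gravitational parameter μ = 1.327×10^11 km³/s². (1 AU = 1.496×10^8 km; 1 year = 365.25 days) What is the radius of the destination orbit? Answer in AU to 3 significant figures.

In km: r₁ = 1.92 × 1.496×10^8 = 2.87232×10^8 km.
Transfer time t = 8.21 years × 365.25 × 86400 s = 2.59087896×10^8 s, and t = π√(a_t³/μ).
So a_t = (μ t²/π²)^(1/3) = (1.327×10^11 × (2.59087896×10^8)² / π²)^(1/3) = 9.6640×10^8 km.
Since a_t = (r₁ + r₂)/2, r₂ = 2a_t − r₁ = 2×9.6640×10^8 − 2.87232×10^8 = 1.645568×10^9 km.
In AU: r₂ = 1.645568×10^9 / 1.496×10^8 = 11.0 AU.

r₂ = 11.0 AU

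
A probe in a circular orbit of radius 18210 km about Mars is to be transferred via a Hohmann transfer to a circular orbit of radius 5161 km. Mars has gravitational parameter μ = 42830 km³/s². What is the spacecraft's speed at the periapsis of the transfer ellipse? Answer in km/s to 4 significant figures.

The Hohmann ellipse has a_t = (r₁ + r₂)/2 = 11685.5 km.
The periapsis of the transfer ellipse is at r = 5161 km.
From the vis-viva equation, v = √[μ(2/r − 1/a_t)] = 3.596 km/s.

v = 3.596 km/s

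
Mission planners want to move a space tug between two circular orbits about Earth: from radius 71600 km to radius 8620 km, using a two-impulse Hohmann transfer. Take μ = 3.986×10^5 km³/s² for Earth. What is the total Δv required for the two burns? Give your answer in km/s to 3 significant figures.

The Hohmann ellipse has a_t = (r₁ + r₂)/2 = 40110 km.
At r₁ the circular-orbit speed is v₁ = √(μ/r₁) = 2.3595 km/s.
Transfer-orbit speed at r₁ (v² = μ(2/r − 1/a)): v_a = √[μ(2/r₁ − 1/a_t)] = 1.0938 km/s.
First burn Δv₁ = |v_a − v₁| = 1.266 km/s.
At r₂, v₂ = √(μ/r₂) = 6.800 km/s.
Transfer-orbit speed at r₂: v_p = √[μ(2/r₂ − 1/a_t)] = 9.085 km/s.
Second burn Δv₂ = |v₂ − v_p| = 2.285 km/s.
Δv = Δv₁ + Δv₂ = 1.266 + 2.285 = 3.551 km/s.

Δv = 3.55 km/s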